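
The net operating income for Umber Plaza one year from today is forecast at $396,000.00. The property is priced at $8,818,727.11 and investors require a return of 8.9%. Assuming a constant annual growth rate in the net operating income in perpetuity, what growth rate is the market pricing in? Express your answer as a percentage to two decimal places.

P = D₁/(r−g) ⇒ g = r − D₁/P = 0.089 − $396,000.00/$8,818,727.11 = 0.044096

4.41%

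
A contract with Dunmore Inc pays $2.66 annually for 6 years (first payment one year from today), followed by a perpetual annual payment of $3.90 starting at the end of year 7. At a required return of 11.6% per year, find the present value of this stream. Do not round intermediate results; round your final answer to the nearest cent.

$28.46

PV of 6-year annuity: $2.66 × [1 − (1+0.116)^−6] / 0.116 = 11.06137
Perpetuity value at year 6: $3.90 / 0.116 = 33.62069
PV of perpetuity: 33.62069 / (1+0.116)^6 = 17.40289
Total PV = 11.06137 + 17.40289 = 28.46426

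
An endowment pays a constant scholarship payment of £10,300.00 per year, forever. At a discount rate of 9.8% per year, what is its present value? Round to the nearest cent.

Level perpetuity: PV = C / r = £10,300.00 / 0.098 = £105,102.04

£105102.04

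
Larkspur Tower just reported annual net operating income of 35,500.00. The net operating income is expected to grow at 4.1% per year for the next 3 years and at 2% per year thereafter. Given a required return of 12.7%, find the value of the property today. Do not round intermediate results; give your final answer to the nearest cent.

357758.66

D_1 = 36955.50000
D_2 = 38470.67550
D_3 = 40047.97320
Terminal value at year 3: TV = D_3×(1+g_2)/(r−g_2) = 40848.93266/0.107 = 381765.72579
P_0 = D_1/(1+r)^1 + D_2/(1+r)^2 + D_3/(1+r)^3 + TV/(1+r)^3
    = 32791.03815 + 30288.79389 + 27977.49285 + 266701.33373 = 357758.65863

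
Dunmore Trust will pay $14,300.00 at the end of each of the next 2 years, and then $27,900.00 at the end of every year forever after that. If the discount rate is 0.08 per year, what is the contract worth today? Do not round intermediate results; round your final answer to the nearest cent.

PV of 2-year annuity: $14,300.00 × [1 − (1+0.08)^−2] / 0.08 = 25500.68587
Perpetuity value at year 2: $27,900.00 / 0.08 = 348750.00000
PV of perpetuity: 348750.00000 / (1+0.08)^2 = 298996.91358
Total PV = 25500.68587 + 298996.91358 = 324497.59945

$324497.60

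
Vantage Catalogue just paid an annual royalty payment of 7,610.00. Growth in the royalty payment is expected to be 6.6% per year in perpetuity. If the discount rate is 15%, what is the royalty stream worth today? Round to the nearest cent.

D₁ = D₀ × (1 + g) = 7,610.00 × 1.066 = 8,112.2600
Growing perpetuity: P = D₁ / (r − g) = 8,112.2600 / (0.15 − 0.066) = 96,574.52

96574.52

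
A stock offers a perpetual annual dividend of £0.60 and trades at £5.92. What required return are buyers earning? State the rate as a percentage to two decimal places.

P = C/r ⇒ r = C/P = £0.60/£5.92 = 0.101351

10.14%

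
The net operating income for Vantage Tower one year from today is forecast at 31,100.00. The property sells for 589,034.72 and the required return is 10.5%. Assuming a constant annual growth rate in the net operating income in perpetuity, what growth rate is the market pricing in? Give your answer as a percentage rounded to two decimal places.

5.22%

P = D₁/(r−g) ⇒ g = r − D₁/P = 0.105 − 31,100.00/589,034.72 = 0.052202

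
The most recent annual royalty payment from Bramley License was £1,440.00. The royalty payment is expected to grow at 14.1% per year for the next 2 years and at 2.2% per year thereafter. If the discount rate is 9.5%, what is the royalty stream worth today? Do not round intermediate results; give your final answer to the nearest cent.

£24953.41

D_1 = 1643.04000
D_2 = 1874.70864
Terminal value at year 2: TV = D_2×(1+g_2)/(r−g_2) = 1915.95223/0.073 = 26245.92096
P_0 = D_1/(1+r)^1 + D_2/(1+r)^2 + TV/(1+r)^2
    = 1500.49315 + 1563.52757 + 21889.38593 = 24953.40664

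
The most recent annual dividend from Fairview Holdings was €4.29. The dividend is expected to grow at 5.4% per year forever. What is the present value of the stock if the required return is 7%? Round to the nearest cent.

D₁ = D₀ × (1 + g) = €4.29 × 1.054 = €4.5217
Growing perpetuity: P = D₁ / (r − g) = €4.5217 / (0.07 − 0.054) = €282.60

€282.60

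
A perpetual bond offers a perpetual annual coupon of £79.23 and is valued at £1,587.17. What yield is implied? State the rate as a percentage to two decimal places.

P = C/r ⇒ r = C/P = £79.23/£1,587.17 = 0.049919

4.99%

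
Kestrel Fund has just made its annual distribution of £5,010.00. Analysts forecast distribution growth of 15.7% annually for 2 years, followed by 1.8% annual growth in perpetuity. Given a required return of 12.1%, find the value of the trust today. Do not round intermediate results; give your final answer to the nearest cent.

£63255.57

D_1 = 5796.57000
D_2 = 6706.63149
Terminal value at year 2: TV = D_2×(1+g_2)/(r−g_2) = 6827.35086/0.103 = 66284.95977
P_0 = D_1/(1+r)^1 + D_2/(1+r)^2 + TV/(1+r)^2
    = 5170.89206 + 5336.95104 + 52747.72968 = 63255.57278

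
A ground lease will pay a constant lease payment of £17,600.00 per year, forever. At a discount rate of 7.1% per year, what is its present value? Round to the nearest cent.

Level perpetuity: PV = C / r = £17,600.00 / 0.071 = £247,887.32

£247887.32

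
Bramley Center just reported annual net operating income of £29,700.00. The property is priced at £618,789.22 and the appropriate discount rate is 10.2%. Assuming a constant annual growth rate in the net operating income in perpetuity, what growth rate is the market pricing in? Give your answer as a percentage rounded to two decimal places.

5.15%

P = D₀(1+g)/(r−g) ⇒ P(r−g) = D₀(1+g) ⇒ g(P+D₀) = P·r − D₀
g = (P·r − D₀)/(P + D₀) = (£618,789.22×0.102 − £29,700.00) / (£618,789.22 + £29,700.00) = 0.051530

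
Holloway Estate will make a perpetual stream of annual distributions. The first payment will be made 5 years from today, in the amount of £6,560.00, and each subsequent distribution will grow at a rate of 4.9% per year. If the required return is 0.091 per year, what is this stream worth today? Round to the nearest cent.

Value at end of year 4: C₁ / (r − g) = £6,560.00 / (0.091 − 0.049) = £156,190.4762
Discount to today: PV = £156,190.4762 / (1 + 0.091)^4 = £156,190.4762 / 1.416769 = £110,244.15

£110244.15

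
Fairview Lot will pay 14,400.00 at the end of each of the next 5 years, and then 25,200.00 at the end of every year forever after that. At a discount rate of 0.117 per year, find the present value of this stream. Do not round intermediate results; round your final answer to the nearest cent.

176161.95

PV of 5-year annuity: 14,400.00 × [1 − (1+0.117)^−5] / 0.117 = 52296.88943
Perpetuity value at year 5: 25,200.00 / 0.117 = 215384.61538
PV of perpetuity: 215384.61538 / (1+0.117)^5 = 123865.05889
Total PV = 52296.88943 + 123865.05889 = 176161.94831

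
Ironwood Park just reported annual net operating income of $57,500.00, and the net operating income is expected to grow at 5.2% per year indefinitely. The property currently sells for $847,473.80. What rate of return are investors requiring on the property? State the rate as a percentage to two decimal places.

12.34%

D₁ = $57,500.00 × 1.052 = $60,490.0000
P = D₁/(r − g) ⇒ r = D₁/P + g = $60,490.0000/$847,473.80 + 0.052 = 0.071377 + 0.052 = 0.123377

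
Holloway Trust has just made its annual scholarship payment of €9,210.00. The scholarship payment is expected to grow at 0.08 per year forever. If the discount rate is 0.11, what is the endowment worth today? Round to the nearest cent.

€331560.00

D₁ = D₀ × (1 + g) = €9,210.00 × 1.08 = €9,946.8000
Growing perpetuity: P = D₁ / (r − g) = €9,946.8000 / (0.11 − 0.08) = €331,560.00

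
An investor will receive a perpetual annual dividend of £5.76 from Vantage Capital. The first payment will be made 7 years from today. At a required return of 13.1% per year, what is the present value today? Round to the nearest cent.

Value at end of year 6: C / r = £5.76 / 0.131 = £43.9695
Discount to today: PV = £43.9695 / (1 + 0.131)^6 = £43.9695 / 2.093031 = £21.01

£21.01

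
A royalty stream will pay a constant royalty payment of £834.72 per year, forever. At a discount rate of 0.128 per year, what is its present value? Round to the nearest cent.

Level perpetuity: PV = C / r = £834.72 / 0.128 = £6,521.25

£6521.25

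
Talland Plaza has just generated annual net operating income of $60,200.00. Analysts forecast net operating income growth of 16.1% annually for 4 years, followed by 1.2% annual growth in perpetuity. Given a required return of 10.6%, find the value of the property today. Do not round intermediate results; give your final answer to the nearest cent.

$1059231.62

D_1 = 69892.20000
D_2 = 81144.84420
D_3 = 94209.16412
D_4 = 109376.83954
Terminal value at year 4: TV = D_4×(1+g_2)/(r−g_2) = 110689.36161/0.094 = 1177546.40014
P_0 = D_1/(1+r)^1 + D_2/(1+r)^2 + D_3/(1+r)^3 + D_4/(1+r)^4 + TV/(1+r)^4
    = 63193.67089 + 66336.21329 + 69635.03041 + 73097.89358 + 786968.81176 = 1059231.61992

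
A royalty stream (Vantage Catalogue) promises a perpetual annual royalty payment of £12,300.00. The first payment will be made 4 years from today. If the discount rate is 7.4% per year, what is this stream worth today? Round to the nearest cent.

£134171.58

Value at end of year 3: C / r = £12,300.00 / 0.074 = £166,216.2162
Discount to today: PV = £166,216.2162 / (1 + 0.074)^3 = £166,216.2162 / 1.238833 = £134,171.58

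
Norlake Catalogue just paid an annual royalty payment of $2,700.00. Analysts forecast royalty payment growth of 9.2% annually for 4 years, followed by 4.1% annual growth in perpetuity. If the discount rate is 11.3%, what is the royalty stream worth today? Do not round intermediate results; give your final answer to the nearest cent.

D_1 = 2948.40000
D_2 = 3219.65280
D_3 = 3515.86086
D_4 = 3839.32006
Terminal value at year 4: TV = D_4×(1+g_2)/(r−g_2) = 3996.73218/0.072 = 55510.16915
P_0 = D_1/(1+r)^1 + D_2/(1+r)^2 + D_3/(1+r)^3 + D_4/(1+r)^4 + TV/(1+r)^4
    = 2649.05660 + 2599.07440 + 2550.03526 + 2501.92139 + 36173.61345 = 46473.70111

$46473.70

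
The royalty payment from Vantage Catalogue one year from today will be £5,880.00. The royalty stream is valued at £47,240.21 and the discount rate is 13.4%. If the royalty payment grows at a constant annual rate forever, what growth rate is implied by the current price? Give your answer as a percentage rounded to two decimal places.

0.95%

P = D₁/(r−g) ⇒ g = r − D₁/P = 0.134 − £5,880.00/£47,240.21 = 0.009530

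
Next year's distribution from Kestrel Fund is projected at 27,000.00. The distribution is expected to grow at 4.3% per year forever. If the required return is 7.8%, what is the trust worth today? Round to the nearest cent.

771428.57

Growing perpetuity: P = D₁ / (r − g) = 27,000.0000 / (0.078 − 0.043) = 771,428.57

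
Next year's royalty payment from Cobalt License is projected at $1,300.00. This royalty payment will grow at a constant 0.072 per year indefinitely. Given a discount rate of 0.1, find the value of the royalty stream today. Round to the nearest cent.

$46428.57

Growing perpetuity: P = D₁ / (r − g) = $1,300.0000 / (0.1 − 0.072) = $46,428.57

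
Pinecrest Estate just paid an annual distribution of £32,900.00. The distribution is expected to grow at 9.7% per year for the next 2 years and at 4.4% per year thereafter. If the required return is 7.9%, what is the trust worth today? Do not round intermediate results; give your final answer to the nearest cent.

D_1 = 36091.30000
D_2 = 39592.15610
Terminal value at year 2: TV = D_2×(1+g_2)/(r−g_2) = 41334.21097/0.035 = 1180977.45624
P_0 = D_1/(1+r)^1 + D_2/(1+r)^2 + TV/(1+r)^2
    = 33448.84152 + 34006.83888 + 1014375.42248 = 1081831.10287

£1081831.10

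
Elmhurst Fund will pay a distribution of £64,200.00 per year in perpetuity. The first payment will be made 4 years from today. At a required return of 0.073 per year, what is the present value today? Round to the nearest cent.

£711890.18

Value at end of year 3: C / r = £64,200.00 / 0.073 = £879,452.0548
Discount to today: PV = £879,452.0548 / (1 + 0.073)^3 = £879,452.0548 / 1.235376 = £711,890.18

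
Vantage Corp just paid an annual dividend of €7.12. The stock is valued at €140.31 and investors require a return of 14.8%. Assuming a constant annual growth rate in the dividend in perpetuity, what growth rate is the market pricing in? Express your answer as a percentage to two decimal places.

9.26%

P = D₀(1+g)/(r−g) ⇒ P(r−g) = D₀(1+g) ⇒ g(P+D₀) = P·r − D₀
g = (P·r − D₀)/(P + D₀) = (€140.31×0.148 − €7.12) / (€140.31 + €7.12) = 0.092558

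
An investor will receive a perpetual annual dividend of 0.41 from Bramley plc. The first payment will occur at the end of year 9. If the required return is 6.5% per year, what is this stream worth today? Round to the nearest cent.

3.81

Value at end of year 8: C / r = 0.41 / 0.065 = 6.3077
Discount to today: PV = 6.3077 / (1 + 0.065)^8 = 6.3077 / 1.654996 = 3.81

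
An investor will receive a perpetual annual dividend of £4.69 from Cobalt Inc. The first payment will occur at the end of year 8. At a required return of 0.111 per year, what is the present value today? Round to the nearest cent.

Value at end of year 7: C / r = £4.69 / 0.111 = £42.2523
Discount to today: PV = £42.2523 / (1 + 0.111)^7 = £42.2523 / 2.089288 = £20.22

£20.22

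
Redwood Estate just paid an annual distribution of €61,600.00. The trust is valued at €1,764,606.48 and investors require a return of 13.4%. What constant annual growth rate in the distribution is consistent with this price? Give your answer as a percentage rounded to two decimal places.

P = D₀(1+g)/(r−g) ⇒ P(r−g) = D₀(1+g) ⇒ g(P+D₀) = P·r − D₀
g = (P·r − D₀)/(P + D₀) = (€1,764,606.48×0.134 − €61,600.00) / (€1,764,606.48 + €61,600.00) = 0.095749

9.57%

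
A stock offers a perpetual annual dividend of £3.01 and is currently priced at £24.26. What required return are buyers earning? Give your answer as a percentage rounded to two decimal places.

P = C/r ⇒ r = C/P = £3.01/£24.26 = 0.124073

12.41%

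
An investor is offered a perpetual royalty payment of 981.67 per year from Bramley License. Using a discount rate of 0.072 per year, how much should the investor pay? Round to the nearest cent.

Level perpetuity: PV = C / r = 981.67 / 0.072 = 13,634.31

13634.31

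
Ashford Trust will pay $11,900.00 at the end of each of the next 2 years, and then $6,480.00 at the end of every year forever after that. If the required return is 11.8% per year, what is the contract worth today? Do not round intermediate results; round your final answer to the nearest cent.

PV of 2-year annuity: $11,900.00 × [1 − (1+0.118)^−2] / 0.118 = 20164.58601
Perpetuity value at year 2: $6,480.00 / 0.118 = 54915.25424
PV of perpetuity: 54915.25424 / (1+0.118)^2 = 43934.87463
Total PV = 20164.58601 + 43934.87463 = 64099.46064

$64099.46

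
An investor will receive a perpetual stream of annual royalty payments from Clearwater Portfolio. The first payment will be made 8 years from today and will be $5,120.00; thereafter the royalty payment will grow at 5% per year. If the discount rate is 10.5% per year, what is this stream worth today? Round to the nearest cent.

$46277.65

Value at end of year 7: C₁ / (r − g) = $5,120.00 / (0.105 − 0.05) = $93,090.9091
Discount to today: PV = $93,090.9091 / (1 + 0.105)^7 = $93,090.9091 / 2.011574 = $46,277.65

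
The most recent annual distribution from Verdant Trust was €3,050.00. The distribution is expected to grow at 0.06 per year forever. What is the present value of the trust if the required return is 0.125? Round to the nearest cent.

€49738.46

D₁ = D₀ × (1 + g) = €3,050.00 × 1.06 = €3,233.0000
Growing perpetuity: P = D₁ / (r − g) = €3,233.0000 / (0.125 − 0.06) = €49,738.46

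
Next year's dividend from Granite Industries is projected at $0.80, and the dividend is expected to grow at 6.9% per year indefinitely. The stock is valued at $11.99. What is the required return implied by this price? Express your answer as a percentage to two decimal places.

P = D₁/(r − g) ⇒ r = D₁/P + g = $0.8000/$11.99 + 0.069 = 0.066722 + 0.069 = 0.135722

13.57%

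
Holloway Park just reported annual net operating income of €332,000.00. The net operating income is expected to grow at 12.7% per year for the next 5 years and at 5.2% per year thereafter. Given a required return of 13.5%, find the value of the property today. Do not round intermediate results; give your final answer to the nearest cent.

D_1 = 374164.00000
D_2 = 421682.82800
D_3 = 475236.54716
D_4 = 535591.58864
D_5 = 603611.72040
Terminal value at year 5: TV = D_5×(1+g_2)/(r−g_2) = 634999.52986/0.083 = 7650596.74535
P_0 = D_1/(1+r)^1 + D_2/(1+r)^2 + D_3/(1+r)^3 + D_4/(1+r)^4 + D_5/(1+r)^5 + TV/(1+r)^5
    = 329659.91189 + 327336.31780 + 325029.10146 + 322738.14745 + 320463.34112 + 4061776.32359 = 5687003.14332

€5687003.14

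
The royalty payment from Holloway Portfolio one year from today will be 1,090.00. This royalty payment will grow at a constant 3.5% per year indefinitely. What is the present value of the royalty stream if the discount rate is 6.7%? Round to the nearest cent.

Growing perpetuity: P = D₁ / (r − g) = 1,090.0000 / (0.067 − 0.035) = 34,062.50

34062.50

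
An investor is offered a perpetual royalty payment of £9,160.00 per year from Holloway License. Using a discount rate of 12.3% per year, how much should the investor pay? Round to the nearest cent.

£74471.54

Level perpetuity: PV = C / r = £9,160.00 / 0.123 = £74,471.54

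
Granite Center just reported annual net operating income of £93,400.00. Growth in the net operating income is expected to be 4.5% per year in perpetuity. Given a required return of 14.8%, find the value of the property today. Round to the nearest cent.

£947601.94

D₁ = D₀ × (1 + g) = £93,400.00 × 1.045 = £97,603.0000
Growing perpetuity: P = D₁ / (r − g) = £97,603.0000 / (0.148 − 0.045) = £947,601.94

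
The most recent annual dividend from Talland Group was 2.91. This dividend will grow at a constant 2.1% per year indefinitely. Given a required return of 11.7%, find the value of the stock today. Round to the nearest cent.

D₁ = D₀ × (1 + g) = 2.91 × 1.021 = 2.9711
Growing perpetuity: P = D₁ / (r − g) = 2.9711 / (0.117 − 0.021) = 30.95

30.95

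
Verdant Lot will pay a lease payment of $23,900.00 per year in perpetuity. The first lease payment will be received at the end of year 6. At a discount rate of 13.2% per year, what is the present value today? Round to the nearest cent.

Value at end of year 5: C / r = $23,900.00 / 0.132 = $181,060.6061
Discount to today: PV = $181,060.6061 / (1 + 0.132)^5 = $181,060.6061 / 1.858798 = $97,407.37

$97407.37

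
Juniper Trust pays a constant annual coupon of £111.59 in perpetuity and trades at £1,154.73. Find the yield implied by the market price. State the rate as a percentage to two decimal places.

9.66%

P = C/r ⇒ r = C/P = £111.59/£1,154.73 = 0.096637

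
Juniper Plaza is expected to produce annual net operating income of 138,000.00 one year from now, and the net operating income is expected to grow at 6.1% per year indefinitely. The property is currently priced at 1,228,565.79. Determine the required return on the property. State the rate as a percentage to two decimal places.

P = D₁/(r − g) ⇒ r = D₁/P + g = 138,000.0000/1,228,565.79 + 0.061 = 0.112326 + 0.061 = 0.173326

17.33%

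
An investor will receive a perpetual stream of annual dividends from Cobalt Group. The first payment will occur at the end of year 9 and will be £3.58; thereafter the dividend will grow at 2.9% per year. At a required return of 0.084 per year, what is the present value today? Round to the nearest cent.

£34.14

Value at end of year 8: C₁ / (r − g) = £3.58 / (0.084 − 0.029) = £65.0909
Discount to today: PV = £65.0909 / (1 + 0.084)^8 = £65.0909 / 1.906489 = £34.14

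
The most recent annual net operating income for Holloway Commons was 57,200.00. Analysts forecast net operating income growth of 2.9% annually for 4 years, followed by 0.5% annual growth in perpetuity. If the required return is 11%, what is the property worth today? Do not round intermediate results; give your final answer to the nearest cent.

D_1 = 58858.80000
D_2 = 60565.70520
D_3 = 62322.11065
D_4 = 64129.45186
Terminal value at year 4: TV = D_4×(1+g_2)/(r−g_2) = 64450.09912/0.105 = 613810.46780
P_0 = D_1/(1+r)^1 + D_2/(1+r)^2 + D_3/(1+r)^3 + D_4/(1+r)^4 + TV/(1+r)^4
    = 53025.94595 + 49156.48503 + 45569.39017 + 42244.05629 + 404335.96739 = 594331.84483

594331.84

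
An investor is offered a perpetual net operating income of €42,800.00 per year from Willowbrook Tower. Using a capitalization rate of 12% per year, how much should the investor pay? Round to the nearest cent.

Level perpetuity: PV = C / r = €42,800.00 / 0.12 = €356,666.67

€356666.67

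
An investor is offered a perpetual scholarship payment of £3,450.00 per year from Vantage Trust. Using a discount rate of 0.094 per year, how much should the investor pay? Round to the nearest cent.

£36702.13

Level perpetuity: PV = C / r = £3,450.00 / 0.094 = £36,702.13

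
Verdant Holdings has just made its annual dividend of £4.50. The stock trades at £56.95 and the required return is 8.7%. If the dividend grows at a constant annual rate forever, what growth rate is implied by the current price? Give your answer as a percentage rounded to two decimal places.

P = D₀(1+g)/(r−g) ⇒ P(r−g) = D₀(1+g) ⇒ g(P+D₀) = P·r − D₀
g = (P·r − D₀)/(P + D₀) = (£56.95×0.087 − £4.50) / (£56.95 + £4.50) = 0.007399

0.74%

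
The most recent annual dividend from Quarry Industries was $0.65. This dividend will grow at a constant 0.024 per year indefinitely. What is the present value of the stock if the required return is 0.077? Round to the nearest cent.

D₁ = D₀ × (1 + g) = $0.65 × 1.024 = $0.6656
Growing perpetuity: P = D₁ / (r − g) = $0.6656 / (0.077 − 0.024) = $12.56

$12.56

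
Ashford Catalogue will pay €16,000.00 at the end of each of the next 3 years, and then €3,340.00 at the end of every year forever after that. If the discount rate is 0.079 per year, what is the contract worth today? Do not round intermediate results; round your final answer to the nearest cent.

€74963.49

PV of 3-year annuity: €16,000.00 × [1 − (1+0.079)^−3] / 0.079 = 41308.06676
Perpetuity value at year 3: €3,340.00 / 0.079 = 42278.48101
PV of perpetuity: 42278.48101 / (1+0.079)^3 = 33655.42208
Total PV = 41308.06676 + 33655.42208 = 74963.48883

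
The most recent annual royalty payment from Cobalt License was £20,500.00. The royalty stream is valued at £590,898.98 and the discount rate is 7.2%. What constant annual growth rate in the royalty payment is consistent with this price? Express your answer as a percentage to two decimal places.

P = D₀(1+g)/(r−g) ⇒ P(r−g) = D₀(1+g) ⇒ g(P+D₀) = P·r − D₀
g = (P·r − D₀)/(P + D₀) = (£590,898.98×0.072 − £20,500.00) / (£590,898.98 + £20,500.00) = 0.036056

3.61%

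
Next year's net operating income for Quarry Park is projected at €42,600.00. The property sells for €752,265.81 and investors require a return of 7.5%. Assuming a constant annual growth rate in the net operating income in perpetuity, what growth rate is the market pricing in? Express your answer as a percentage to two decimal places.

P = D₁/(r−g) ⇒ g = r − D₁/P = 0.075 − €42,600.00/€752,265.81 = 0.018371

1.84%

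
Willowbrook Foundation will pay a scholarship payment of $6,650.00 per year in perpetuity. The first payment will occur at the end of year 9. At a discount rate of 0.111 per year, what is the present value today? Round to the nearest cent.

$25809.89

Value at end of year 8: C / r = $6,650.00 / 0.111 = $59,909.9099
Discount to today: PV = $59,909.9099 / (1 + 0.111)^8 = $59,909.9099 / 2.321200 = $25,809.89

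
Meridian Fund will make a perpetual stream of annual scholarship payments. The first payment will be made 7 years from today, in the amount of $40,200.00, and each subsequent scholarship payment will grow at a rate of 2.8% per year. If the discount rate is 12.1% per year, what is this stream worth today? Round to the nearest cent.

$217825.86

Value at end of year 6: C₁ / (r − g) = $40,200.00 / (0.121 − 0.028) = $432,258.0645
Discount to today: PV = $432,258.0645 / (1 + 0.121)^6 = $432,258.0645 / 1.984420 = $217,825.86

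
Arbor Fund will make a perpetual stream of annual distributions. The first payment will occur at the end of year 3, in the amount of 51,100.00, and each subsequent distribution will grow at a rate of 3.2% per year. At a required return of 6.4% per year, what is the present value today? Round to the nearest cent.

Value at end of year 2: C₁ / (r − g) = 51,100.00 / (0.064 − 0.032) = 1,596,875.0000
Discount to today: PV = 1,596,875.0000 / (1 + 0.064)^2 = 1,596,875.0000 / 1.132096 = 1,410,547.34

1410547.34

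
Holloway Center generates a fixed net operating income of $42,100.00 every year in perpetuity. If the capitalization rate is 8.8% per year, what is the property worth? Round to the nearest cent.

$478409.09

Level perpetuity: PV = C / r = $42,100.00 / 0.088 = $478,409.09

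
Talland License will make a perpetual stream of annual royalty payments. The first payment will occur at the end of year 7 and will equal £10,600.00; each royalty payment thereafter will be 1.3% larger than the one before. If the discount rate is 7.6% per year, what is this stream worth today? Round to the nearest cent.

Value at end of year 6: C₁ / (r − g) = £10,600.00 / (0.076 − 0.013) = £168,253.9683
Discount to today: PV = £168,253.9683 / (1 + 0.076)^6 = £168,253.9683 / 1.551935 = £108,415.58

£108415.58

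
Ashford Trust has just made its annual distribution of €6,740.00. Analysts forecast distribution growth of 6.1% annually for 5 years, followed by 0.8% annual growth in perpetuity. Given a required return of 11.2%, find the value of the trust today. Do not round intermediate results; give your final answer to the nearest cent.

€80995.48

D_1 = 7151.14000
D_2 = 7587.35954
D_3 = 8050.18847
D_4 = 8541.24997
D_5 = 9062.26622
Terminal value at year 5: TV = D_5×(1+g_2)/(r−g_2) = 9134.76435/0.104 = 87834.27256
P_0 = D_1/(1+r)^1 + D_2/(1+r)^2 + D_3/(1+r)^3 + D_4/(1+r)^4 + D_5/(1+r)^5 + TV/(1+r)^5
    = 6430.88129 + 6135.93980 + 5854.52529 + 5586.01739 + 5329.82414 + 51658.29555 = 80995.48346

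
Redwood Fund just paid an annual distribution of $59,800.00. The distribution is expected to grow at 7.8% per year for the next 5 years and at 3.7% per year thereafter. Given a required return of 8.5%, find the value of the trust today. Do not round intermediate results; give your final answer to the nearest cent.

D_1 = 64464.40000
D_2 = 69492.62320
D_3 = 74913.04781
D_4 = 80756.26554
D_5 = 87055.25425
Terminal value at year 5: TV = D_5×(1+g_2)/(r−g_2) = 90276.29866/0.048 = 1880756.22204
P_0 = D_1/(1+r)^1 + D_2/(1+r)^2 + D_3/(1+r)^3 + D_4/(1+r)^4 + D_5/(1+r)^5 + TV/(1+r)^5
    = 59414.19355 + 59030.87617 + 58650.03181 + 58271.64451 + 57895.69841 + 1250788.31779 = 1544050.76224

$1544050.76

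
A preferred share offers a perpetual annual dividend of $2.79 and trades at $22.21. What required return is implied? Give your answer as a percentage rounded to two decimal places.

P = C/r ⇒ r = C/P = $2.79/$22.21 = 0.125619

12.56%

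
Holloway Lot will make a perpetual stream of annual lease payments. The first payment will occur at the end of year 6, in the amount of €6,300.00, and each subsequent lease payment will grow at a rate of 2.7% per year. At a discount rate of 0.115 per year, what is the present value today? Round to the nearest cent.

€41541.63

Value at end of year 5: C₁ / (r − g) = €6,300.00 / (0.115 − 0.027) = €71,590.9091
Discount to today: PV = €71,590.9091 / (1 + 0.115)^5 = €71,590.9091 / 1.723353 = €41,541.63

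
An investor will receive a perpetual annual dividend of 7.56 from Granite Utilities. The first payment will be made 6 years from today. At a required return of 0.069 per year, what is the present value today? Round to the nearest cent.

Value at end of year 5: C / r = 7.56 / 0.069 = 109.5652
Discount to today: PV = 109.5652 / (1 + 0.069)^5 = 109.5652 / 1.396010 = 78.48

78.48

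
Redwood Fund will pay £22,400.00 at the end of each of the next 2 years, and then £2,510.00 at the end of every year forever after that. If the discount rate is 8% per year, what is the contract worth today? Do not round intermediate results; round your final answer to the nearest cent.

£66844.14

PV of 2-year annuity: £22,400.00 × [1 − (1+0.08)^−2] / 0.08 = 39945.13032
Perpetuity value at year 2: £2,510.00 / 0.08 = 31375.00000
PV of perpetuity: 31375.00000 / (1+0.08)^2 = 26899.00549
Total PV = 39945.13032 + 26899.00549 = 66844.13580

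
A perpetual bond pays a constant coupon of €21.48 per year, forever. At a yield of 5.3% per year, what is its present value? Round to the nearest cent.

€405.28

Level perpetuity: PV = C / r = €21.48 / 0.053 = €405.28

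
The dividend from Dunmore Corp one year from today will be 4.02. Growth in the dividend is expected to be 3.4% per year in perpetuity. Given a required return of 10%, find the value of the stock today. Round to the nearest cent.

Growing perpetuity: P = D₁ / (r − g) = 4.0200 / (0.1 − 0.034) = 60.91

60.91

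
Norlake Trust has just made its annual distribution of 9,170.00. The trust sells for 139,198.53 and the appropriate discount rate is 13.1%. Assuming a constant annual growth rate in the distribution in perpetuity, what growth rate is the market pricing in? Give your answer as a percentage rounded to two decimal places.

P = D₀(1+g)/(r−g) ⇒ P(r−g) = D₀(1+g) ⇒ g(P+D₀) = P·r − D₀
g = (P·r − D₀)/(P + D₀) = (139,198.53×0.131 − 9,170.00) / (139,198.53 + 9,170.00) = 0.061098

6.11%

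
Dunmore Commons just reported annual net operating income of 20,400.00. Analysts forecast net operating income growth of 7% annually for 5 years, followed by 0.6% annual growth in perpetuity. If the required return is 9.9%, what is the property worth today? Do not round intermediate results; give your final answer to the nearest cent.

287256.50

D_1 = 21828.00000
D_2 = 23355.96000
D_3 = 24990.87720
D_4 = 26740.23860
D_5 = 28612.05531
Terminal value at year 5: TV = D_5×(1+g_2)/(r−g_2) = 28783.72764/0.093 = 309502.44772
P_0 = D_1/(1+r)^1 + D_2/(1+r)^2 + D_3/(1+r)^3 + D_4/(1+r)^4 + D_5/(1+r)^5 + TV/(1+r)^5
    = 19861.69245 + 19337.58955 + 18827.31649 + 18330.50832 + 17846.80974 + 193052.58706 = 287256.50361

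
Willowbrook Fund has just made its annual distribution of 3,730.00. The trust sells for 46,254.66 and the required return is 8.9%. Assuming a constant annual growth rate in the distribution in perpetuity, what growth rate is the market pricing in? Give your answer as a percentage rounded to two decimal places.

P = D₀(1+g)/(r−g) ⇒ P(r−g) = D₀(1+g) ⇒ g(P+D₀) = P·r − D₀
g = (P·r − D₀)/(P + D₀) = (46,254.66×0.089 − 3,730.00) / (46,254.66 + 3,730.00) = 0.007736

0.77%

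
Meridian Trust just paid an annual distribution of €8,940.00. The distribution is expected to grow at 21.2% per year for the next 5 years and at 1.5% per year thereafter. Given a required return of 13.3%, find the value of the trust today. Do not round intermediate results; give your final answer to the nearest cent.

€162683.55

D_1 = 10835.28000
D_2 = 13132.35936
D_3 = 15916.41954
D_4 = 19290.70049
D_5 = 23380.32899
Terminal value at year 5: TV = D_5×(1+g_2)/(r−g_2) = 23731.03393/0.118 = 201110.45700
P_0 = D_1/(1+r)^1 + D_2/(1+r)^2 + D_3/(1+r)^3 + D_4/(1+r)^4 + D_5/(1+r)^5 + TV/(1+r)^5
    = 9563.35393 + 10230.17207 + 10943.48504 + 11706.53475 + 12522.78916 + 107717.21184 = 162683.54680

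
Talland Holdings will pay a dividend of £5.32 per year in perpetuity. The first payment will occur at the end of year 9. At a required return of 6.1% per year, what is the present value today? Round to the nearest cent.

Value at end of year 8: C / r = £5.32 / 0.061 = £87.2131
Discount to today: PV = £87.2131 / (1 + 0.061)^8 = £87.2131 / 1.605917 = £54.31

£54.31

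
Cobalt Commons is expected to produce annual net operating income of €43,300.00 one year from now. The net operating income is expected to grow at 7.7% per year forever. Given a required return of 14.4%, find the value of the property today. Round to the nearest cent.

€646268.66

Growing perpetuity: P = D₁ / (r − g) = €43,300.0000 / (0.144 − 0.077) = €646,268.66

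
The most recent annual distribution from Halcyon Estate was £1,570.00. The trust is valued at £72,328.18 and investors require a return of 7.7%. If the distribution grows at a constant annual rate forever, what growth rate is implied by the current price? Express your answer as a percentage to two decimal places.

P = D₀(1+g)/(r−g) ⇒ P(r−g) = D₀(1+g) ⇒ g(P+D₀) = P·r − D₀
g = (P·r − D₀)/(P + D₀) = (£72,328.18×0.077 − £1,570.00) / (£72,328.18 + £1,570.00) = 0.054119

5.41%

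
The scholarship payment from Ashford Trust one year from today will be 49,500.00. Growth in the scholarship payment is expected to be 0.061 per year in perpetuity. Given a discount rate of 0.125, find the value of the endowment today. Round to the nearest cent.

Growing perpetuity: P = D₁ / (r − g) = 49,500.0000 / (0.125 − 0.061) = 773,437.50

773437.50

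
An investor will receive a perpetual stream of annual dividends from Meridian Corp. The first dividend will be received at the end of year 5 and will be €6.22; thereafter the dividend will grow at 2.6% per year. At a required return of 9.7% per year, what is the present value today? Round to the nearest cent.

Value at end of year 4: C₁ / (r − g) = €6.22 / (0.097 − 0.026) = €87.6056
Discount to today: PV = €87.6056 / (1 + 0.097)^4 = €87.6056 / 1.448193 = €60.49

€60.49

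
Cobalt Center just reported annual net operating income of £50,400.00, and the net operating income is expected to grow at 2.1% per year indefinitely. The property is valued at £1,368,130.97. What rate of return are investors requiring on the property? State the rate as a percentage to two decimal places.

D₁ = £50,400.00 × 1.021 = £51,458.4000
P = D₁/(r − g) ⇒ r = D₁/P + g = £51,458.4000/£1,368,130.97 + 0.021 = 0.037612 + 0.021 = 0.058612

5.86%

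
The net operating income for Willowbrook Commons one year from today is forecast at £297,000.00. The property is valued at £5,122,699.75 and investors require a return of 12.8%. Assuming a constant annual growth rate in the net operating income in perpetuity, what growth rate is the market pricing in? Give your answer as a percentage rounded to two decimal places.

7.00%

P = D₁/(r−g) ⇒ g = r − D₁/P = 0.128 − £297,000.00/£5,122,699.75 = 0.070023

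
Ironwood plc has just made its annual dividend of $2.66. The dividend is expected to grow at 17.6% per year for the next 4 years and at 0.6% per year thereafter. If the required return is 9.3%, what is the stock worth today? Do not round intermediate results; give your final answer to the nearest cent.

$54.04

D_1 = 3.12816
D_2 = 3.67872
D_3 = 4.32617
D_4 = 5.08758
Terminal value at year 4: TV = D_4×(1+g_2)/(r−g_2) = 5.11810/0.087 = 58.82875
P_0 = D_1/(1+r)^1 + D_2/(1+r)^2 + D_3/(1+r)^3 + D_4/(1+r)^4 + TV/(1+r)^4
    = 2.86199 + 3.07933 + 3.31317 + 3.56476 + 41.22010 = 54.03934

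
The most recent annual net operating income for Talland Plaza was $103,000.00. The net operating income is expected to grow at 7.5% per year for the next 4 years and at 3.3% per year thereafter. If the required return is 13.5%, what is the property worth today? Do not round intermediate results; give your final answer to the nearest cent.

$1199790.14

D_1 = 110725.00000
D_2 = 119029.37500
D_3 = 127956.57812
D_4 = 137553.32148
Terminal value at year 4: TV = D_4×(1+g_2)/(r−g_2) = 142092.58109/0.102 = 1393064.52052
P_0 = D_1/(1+r)^1 + D_2/(1+r)^2 + D_3/(1+r)^3 + D_4/(1+r)^4 + TV/(1+r)^4
    = 97555.06608 + 92397.97008 + 87513.49589 + 82887.23179 + 839436.37682 = 1199790.14064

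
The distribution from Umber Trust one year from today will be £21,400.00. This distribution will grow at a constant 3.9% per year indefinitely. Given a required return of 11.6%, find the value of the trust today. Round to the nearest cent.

£277922.08

Growing perpetuity: P = D₁ / (r − g) = £21,400.0000 / (0.116 − 0.039) = £277,922.08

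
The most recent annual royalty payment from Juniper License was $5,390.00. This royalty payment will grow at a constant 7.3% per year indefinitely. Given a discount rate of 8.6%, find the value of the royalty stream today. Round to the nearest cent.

D₁ = D₀ × (1 + g) = $5,390.00 × 1.073 = $5,783.4700
Growing perpetuity: P = D₁ / (r − g) = $5,783.4700 / (0.086 − 0.073) = $444,882.31

$444882.31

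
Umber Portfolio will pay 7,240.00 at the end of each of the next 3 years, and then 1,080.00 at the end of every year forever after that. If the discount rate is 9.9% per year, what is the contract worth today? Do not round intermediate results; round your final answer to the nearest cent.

PV of 3-year annuity: 7,240.00 × [1 − (1+0.099)^−3] / 0.099 = 18036.55329
Perpetuity value at year 3: 1,080.00 / 0.099 = 10909.09091
PV of perpetuity: 10909.09091 / (1+0.099)^3 = 8218.55534
Total PV = 18036.55329 + 8218.55534 = 26255.10862

26255.11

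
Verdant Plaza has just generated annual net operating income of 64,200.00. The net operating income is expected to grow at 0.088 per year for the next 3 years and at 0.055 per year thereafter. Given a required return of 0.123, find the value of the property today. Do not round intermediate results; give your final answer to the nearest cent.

D_1 = 69849.60000
D_2 = 75996.36480
D_3 = 82684.04490
Terminal value at year 3: TV = D_3×(1+g_2)/(r−g_2) = 87231.66737/0.068 = 1282818.63782
P_0 = D_1/(1+r)^1 + D_2/(1+r)^2 + D_3/(1+r)^3 + TV/(1+r)^3
    = 62199.10953 + 60260.57985 + 58382.46738 + 905786.81014 = 1086628.96690

1086628.97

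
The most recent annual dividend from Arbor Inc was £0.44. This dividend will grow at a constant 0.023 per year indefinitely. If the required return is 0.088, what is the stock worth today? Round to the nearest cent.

D₁ = D₀ × (1 + g) = £0.44 × 1.023 = £0.4501
Growing perpetuity: P = D₁ / (r − g) = £0.4501 / (0.088 − 0.023) = £6.92

£6.92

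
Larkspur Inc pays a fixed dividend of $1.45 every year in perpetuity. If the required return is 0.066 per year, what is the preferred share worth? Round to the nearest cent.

Level perpetuity: PV = C / r = $1.45 / 0.066 = $21.97

$21.97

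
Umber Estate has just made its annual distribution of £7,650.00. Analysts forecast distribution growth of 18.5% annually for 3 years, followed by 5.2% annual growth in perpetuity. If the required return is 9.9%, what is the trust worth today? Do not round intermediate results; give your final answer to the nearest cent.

£241388.00

D_1 = 9065.25000
D_2 = 10742.32125
D_3 = 12729.65068
Terminal value at year 3: TV = D_3×(1+g_2)/(r−g_2) = 13391.59252/0.047 = 284927.50035
P_0 = D_1/(1+r)^1 + D_2/(1+r)^2 + D_3/(1+r)^3 + TV/(1+r)^3
    = 8248.63512 + 8894.11521 + 9590.10603 + 214655.13927 = 241387.99564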